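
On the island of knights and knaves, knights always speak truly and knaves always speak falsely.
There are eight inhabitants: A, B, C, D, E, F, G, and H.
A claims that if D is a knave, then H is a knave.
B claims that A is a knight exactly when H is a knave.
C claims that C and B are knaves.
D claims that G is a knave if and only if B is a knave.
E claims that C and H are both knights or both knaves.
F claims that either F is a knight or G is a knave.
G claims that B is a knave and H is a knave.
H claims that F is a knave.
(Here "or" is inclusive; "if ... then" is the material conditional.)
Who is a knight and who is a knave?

Knights: A, B, E, and F. Knaves: C, D, G, and H.

A is a knight; "if D is a knave, then H is a knave" is True, as required.
B is a knight; "A is a knight exactly when H is a knave" is True, as required.
C is a knave, and the claim "C and B are knaves" is indeed false.
D (knave): "G is a knave if and only if B is a knave" — false. ✓
As a knight, E's statement "C and H are both knights or both knaves" should be True; it is.
F is a knight, and the claim "either F is a knight or G is a knave" is indeed True.
G is a knave, so "B is a knave and H is a knave" must be false — and it is.
H is a knave, and the claim "F is a knave" is indeed false.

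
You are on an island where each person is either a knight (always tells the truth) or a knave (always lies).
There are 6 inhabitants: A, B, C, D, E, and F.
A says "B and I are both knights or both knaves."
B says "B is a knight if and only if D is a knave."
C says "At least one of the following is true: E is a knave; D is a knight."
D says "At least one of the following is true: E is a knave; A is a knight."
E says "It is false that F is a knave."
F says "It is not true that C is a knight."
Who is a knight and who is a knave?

As a knave, A's statement "B and I are both knights or both knaves" should be false; it is.
B is a knight; "B is a knight if and only if D is a knave" is true, as required.
C is a knave; "at least one of the following is true: E is a knave; D is a knight" is false, as required.
D is a knave; "at least one of the following is true: E is a knave; A is a knight" is false, as required.
As a knight, E's statement "it is false that F is a knave" should be true; it is.
As a knight, F's statement "it is not true that C is a knight" should be true; it is.

A is a knave, B is a knight, C is a knave, D is a knave, E is a knight, and F is a knight.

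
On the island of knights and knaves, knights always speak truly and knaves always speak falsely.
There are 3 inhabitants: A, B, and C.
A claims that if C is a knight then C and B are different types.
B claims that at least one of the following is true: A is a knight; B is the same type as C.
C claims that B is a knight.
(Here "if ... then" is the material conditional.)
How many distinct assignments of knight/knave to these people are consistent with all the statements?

1

Consistent assignments:
  A=knave, B=knight, C=knight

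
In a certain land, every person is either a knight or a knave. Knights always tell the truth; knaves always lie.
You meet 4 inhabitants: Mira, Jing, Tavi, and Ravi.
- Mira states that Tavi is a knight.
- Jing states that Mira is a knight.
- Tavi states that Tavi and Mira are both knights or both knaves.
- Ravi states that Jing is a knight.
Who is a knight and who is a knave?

Suppose Mira is a knave. Then Mira's statement "Tavi is a knight" would have to be false. Checking the 8 ways to assign the others, none is consistent with every speaker.
(For instance, with Jing=knight, Tavi=knight, Ravi=knight, Mira's claim "Tavi is a knight" comes out true where it would need to be false.)
So Mira must be a knight, making "Tavi is a knight" true. Taking Mira=knight, Jing=knight, Tavi=knight, Ravi=knight, each remaining statement checks out:
  Jing (knight): "Mira is a knight" — true. ✓
  Tavi (knight): "Tavi and Mira are both knights or both knaves" — true. ✓
  Ravi (knight): "Jing is a knight" — true. ✓
This is the unique consistent assignment.

Knights: Mira, Jing, Tavi, and Ravi. Knaves: none.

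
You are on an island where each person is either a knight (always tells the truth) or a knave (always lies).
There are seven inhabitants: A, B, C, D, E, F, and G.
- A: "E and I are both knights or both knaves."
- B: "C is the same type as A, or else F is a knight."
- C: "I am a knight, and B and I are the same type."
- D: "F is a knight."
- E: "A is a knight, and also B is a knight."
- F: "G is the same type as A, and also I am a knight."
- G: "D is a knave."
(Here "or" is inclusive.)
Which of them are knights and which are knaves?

A is a knight, B is a knight, C is a knight, D is a knave, E is a knight, F is a knave, and G is a knight.

A (knight): "E and I are both knights or both knaves" — true. ✓
Since B is a knight, "C is the same type as A, or else F is a knight" needs to be true, which holds.
Since C is a knight, "I am a knight, and B and I are the same type" needs to be true, which holds.
Since D is a knave, "F is a knight" needs to be false, which holds.
As a knight, E's statement "A is a knight, and also B is a knight" should be true; it is.
F (knave): "G is the same type as A, and also I am a knight" — false. ✓
G is a knight, so "D is a knave" must be true — and it is.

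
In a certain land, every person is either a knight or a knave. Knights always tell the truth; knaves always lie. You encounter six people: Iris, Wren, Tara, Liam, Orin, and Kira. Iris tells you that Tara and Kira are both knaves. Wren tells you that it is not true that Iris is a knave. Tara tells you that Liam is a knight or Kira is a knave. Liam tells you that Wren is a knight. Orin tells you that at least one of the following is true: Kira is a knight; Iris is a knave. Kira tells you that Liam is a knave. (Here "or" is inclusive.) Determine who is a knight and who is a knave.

Knights: Orin and Kira. Knaves: Iris, Wren, Tara, and Liam.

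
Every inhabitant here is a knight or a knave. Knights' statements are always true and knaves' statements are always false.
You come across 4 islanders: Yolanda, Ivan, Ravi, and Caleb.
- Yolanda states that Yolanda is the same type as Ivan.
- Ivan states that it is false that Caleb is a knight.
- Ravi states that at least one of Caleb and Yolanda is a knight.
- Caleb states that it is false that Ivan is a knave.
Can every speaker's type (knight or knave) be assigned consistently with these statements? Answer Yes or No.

No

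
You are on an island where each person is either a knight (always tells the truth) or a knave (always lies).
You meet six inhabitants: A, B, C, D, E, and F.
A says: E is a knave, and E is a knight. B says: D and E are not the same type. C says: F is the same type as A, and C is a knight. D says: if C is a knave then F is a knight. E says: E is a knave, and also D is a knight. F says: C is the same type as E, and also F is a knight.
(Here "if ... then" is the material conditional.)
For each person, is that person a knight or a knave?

Knights: none. Knaves: A, B, C, D, E, and F.

As a knave, A's statement "E is a knave, and E is a knight" should be False; it is.
B (knave): "D and E are not the same type" — False. ✓
C is a knave; "F is the same type as A, and C is a knight" is False, as required.
D is a knave; "if C is a knave then F is a knight" is False, as required.
E is a knave; "E is a knave, and also D is a knight" is False, as required.
F is a knave; "C is the same type as E, and also F is a knight" is False, as required.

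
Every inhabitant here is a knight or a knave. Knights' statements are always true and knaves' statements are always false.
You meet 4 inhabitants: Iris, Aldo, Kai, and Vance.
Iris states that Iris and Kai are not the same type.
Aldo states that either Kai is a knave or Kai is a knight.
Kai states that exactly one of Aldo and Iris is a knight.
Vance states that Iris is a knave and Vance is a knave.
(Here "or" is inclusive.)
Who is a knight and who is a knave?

As a knight, Iris's statement "Iris and Kai are not the same type" should be true; it is.
Since Aldo is a knight, "either Kai is a knave or Kai is a knight" needs to be true, which holds.
Kai is a knave, and the claim "exactly one of Aldo and Iris is a knight" is indeed false.
Since Vance is a knave, "Iris is a knave and Vance is a knave" needs to be false, which holds.

Knights: Iris and Aldo. Knaves: Kai and Vance.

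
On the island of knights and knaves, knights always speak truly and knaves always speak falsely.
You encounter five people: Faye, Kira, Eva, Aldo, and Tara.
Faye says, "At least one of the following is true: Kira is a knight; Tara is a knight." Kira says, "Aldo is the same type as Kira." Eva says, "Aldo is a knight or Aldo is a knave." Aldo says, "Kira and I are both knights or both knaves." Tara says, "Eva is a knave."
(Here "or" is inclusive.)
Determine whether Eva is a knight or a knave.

Eva is a knight.

Consistent assignments: {Faye=knight, Kira=knight, Eva=knight, Aldo=knight, Tara=knave}
In every consistent assignment, Eva is a knight.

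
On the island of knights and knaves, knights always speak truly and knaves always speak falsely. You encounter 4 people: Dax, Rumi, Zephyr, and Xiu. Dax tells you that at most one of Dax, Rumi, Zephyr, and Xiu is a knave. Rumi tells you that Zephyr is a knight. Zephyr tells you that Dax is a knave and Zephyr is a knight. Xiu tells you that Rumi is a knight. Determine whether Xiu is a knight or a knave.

Xiu is a knave.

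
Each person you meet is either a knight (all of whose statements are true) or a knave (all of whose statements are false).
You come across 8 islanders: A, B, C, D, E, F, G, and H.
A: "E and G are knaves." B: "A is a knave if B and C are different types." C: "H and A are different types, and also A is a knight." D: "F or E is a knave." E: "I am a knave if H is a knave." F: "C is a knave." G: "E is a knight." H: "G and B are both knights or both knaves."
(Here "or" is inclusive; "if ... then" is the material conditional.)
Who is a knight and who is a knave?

A is a knave, B is a knight, C is a knave, D is a knave, E is a knight, F is a knight, G is a knight, and H is a knight.

A is a knave, so "E and G are knaves" must be False — and it is.
B is a knight, so "A is a knave if B and C are different types" must be True — and it is.
C is a knave; "H and A are different types, and also A is a knight" is False, as required.
D is a knave, so "F or E is a knave" must be False — and it is.
As a knight, E's statement "I am a knave if H is a knave" should be True; it is.
Since F is a knight, "C is a knave" needs to be True, which holds.
G is a knight; "E is a knight" is True, as required.
Since H is a knight, "G and B are both knights or both knaves" needs to be True, which holds.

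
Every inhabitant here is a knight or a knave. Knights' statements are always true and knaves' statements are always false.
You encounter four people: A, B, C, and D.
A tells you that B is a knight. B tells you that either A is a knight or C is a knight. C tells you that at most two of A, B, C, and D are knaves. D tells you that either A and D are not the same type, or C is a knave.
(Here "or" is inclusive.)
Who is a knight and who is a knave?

A is a knave, B is a knave, C is a knave, and D is a knight.

A is a knave, and the claim "B is a knight" is indeed false.
B is a knave, and the claim "either A is a knight or C is a knight" is indeed false.
As a knave, C's statement "at most two of A, B, C, and D are knaves" should be false; it is.
D is a knight, so "either A and D are not the same type, or C is a knave" must be true — and it is.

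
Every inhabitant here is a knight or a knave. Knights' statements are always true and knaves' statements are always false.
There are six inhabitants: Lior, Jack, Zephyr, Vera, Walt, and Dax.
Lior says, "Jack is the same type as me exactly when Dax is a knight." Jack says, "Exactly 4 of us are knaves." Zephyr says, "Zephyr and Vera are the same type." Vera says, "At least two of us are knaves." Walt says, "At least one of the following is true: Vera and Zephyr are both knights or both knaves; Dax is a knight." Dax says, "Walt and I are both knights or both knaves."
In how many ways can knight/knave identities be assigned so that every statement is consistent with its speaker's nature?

2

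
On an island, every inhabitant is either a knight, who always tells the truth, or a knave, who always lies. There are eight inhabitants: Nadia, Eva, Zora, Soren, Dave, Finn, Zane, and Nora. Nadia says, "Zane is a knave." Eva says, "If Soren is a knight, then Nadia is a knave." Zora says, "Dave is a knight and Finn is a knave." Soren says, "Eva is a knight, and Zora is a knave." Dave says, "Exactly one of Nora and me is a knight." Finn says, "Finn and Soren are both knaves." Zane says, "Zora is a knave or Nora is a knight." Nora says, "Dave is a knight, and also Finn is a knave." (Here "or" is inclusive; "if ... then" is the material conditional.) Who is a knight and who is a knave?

Since Nadia is a knave, "Zane is a knave" needs to be false, which holds.
Eva is a knight, so "if Soren is a knight, then Nadia is a knave" must be True — and it is.
Zora is a knave, so "Dave is a knight and Finn is a knave" must be false — and it is.
Soren (knight): "Eva is a knight, and Zora is a knave" — True. ✓
Dave is a knave, and the claim "exactly one of Nora and me is a knight" is indeed false.
Finn (knave): "Finn and Soren are both knaves" — false. ✓
Zane is a knight, and the claim "Zora is a knave or Nora is a knight" is indeed True.
Since Nora is a knave, "Dave is a knight, and also Finn is a knave" needs to be false, which holds.

Knights: Eva, Soren, and Zane. Knaves: Nadia, Zora, Dave, Finn, and Nora.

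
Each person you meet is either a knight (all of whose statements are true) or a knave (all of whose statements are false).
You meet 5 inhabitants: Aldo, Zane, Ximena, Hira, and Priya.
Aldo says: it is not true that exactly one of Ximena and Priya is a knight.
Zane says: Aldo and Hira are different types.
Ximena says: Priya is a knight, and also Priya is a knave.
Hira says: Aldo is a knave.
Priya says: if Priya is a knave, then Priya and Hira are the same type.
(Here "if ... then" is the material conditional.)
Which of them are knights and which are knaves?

Aldo is a knave, Zane is a knight, Ximena is a knave, Hira is a knight, and Priya is a knight.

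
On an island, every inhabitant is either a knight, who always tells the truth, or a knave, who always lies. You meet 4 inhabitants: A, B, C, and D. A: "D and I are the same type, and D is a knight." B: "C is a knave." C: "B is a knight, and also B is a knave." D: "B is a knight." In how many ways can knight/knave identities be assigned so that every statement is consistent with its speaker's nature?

2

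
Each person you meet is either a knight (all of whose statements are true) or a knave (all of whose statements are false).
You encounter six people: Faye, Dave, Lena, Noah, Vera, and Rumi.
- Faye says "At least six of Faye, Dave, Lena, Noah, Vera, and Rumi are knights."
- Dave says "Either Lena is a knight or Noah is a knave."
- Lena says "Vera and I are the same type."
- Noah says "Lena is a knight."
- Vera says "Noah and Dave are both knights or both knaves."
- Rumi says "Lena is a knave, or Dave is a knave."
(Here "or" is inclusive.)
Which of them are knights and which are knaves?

Faye is a knave, Dave is a knight, Lena is a knight, Noah is a knight, Vera is a knight, and Rumi is a knave.

Since Faye is a knave, "at least six of Faye, Dave, Lena, Noah, Vera, and Rumi are knights" needs to be False, which holds.
As a knight, Dave's statement "either Lena is a knight or Noah is a knave" should be True; it is.
Lena (knight): "Vera and I are the same type" — True. ✓
As a knight, Noah's statement "Lena is a knight" should be True; it is.
Vera is a knight, so "Noah and Dave are both knights or both knaves" must be True — and it is.
Rumi is a knave, so "Lena is a knave, or Dave is a knave" must be False — and it is.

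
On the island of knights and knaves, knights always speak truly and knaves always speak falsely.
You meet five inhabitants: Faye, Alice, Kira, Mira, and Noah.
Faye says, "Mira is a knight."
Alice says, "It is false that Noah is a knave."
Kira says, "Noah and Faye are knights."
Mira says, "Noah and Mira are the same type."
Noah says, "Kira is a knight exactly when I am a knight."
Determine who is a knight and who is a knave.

Faye is a knight, Alice is a knight, Kira is a knight, Mira is a knight, and Noah is a knight.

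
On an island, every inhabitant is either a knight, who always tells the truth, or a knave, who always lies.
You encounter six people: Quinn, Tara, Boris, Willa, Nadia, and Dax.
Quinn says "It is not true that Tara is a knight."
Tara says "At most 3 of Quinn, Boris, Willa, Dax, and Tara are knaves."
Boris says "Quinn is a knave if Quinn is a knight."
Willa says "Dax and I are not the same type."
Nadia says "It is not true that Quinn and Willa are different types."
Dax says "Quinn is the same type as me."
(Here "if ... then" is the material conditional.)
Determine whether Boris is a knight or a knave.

Boris is a knave.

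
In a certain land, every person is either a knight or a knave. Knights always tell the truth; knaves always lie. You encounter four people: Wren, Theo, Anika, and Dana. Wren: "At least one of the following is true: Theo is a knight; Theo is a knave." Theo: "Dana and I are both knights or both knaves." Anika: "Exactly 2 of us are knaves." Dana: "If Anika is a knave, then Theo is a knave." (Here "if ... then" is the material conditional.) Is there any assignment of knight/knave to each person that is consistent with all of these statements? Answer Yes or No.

No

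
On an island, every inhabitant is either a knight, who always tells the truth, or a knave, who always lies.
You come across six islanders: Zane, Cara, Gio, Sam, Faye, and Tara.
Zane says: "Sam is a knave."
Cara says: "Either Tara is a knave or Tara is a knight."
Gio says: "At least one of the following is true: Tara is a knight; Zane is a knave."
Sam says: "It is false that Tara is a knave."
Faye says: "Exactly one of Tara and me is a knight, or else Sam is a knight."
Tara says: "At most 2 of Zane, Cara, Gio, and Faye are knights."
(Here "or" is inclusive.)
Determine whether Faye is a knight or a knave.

Consistent assignments: {Zane=knight, Cara=knight, Gio=knave, Sam=knave, Faye=knight, Tara=knave}
In every consistent assignment, Faye is a knight.

Faye is a knight.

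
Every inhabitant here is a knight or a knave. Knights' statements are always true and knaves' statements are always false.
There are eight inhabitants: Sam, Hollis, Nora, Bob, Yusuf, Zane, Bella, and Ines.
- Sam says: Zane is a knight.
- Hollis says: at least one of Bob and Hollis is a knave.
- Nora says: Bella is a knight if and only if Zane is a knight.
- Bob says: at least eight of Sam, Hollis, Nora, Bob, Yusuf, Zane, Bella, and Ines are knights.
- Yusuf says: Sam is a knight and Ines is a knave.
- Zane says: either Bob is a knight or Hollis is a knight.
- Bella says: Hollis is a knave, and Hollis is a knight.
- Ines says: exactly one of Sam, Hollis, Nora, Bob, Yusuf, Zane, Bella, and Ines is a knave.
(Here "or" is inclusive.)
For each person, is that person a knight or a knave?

Knights: Sam, Hollis, Yusuf, and Zane. Knaves: Nora, Bob, Bella, and Ines.

Sam is a knight; "Zane is a knight" is true, as required.
Since Hollis is a knight, "at least one of Bob and Hollis is a knave" needs to be true, which holds.
Nora is a knave, so "Bella is a knight if and only if Zane is a knight" must be False — and it is.
Bob is a knave; "at least eight of Sam, Hollis, Nora, Bob, Yusuf, Zane, Bella, and Ines are knights" is False, as required.
As a knight, Yusuf's statement "Sam is a knight and Ines is a knave" should be true; it is.
Zane is a knight; "either Bob is a knight or Hollis is a knight" is true, as required.
Bella is a knave; "Hollis is a knave, and Hollis is a knight" is False, as required.
Ines (knave): "exactly one of Sam, Hollis, Nora, Bob, Yusuf, Zane, Bella, and Ines is a knave" — False. ✓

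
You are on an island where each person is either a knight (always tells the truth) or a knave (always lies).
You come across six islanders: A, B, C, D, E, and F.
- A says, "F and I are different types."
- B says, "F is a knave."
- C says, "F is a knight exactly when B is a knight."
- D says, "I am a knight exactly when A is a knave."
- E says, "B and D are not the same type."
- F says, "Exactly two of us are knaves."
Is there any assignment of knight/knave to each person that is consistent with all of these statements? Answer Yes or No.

Yes

One consistent assignment: A=knave, B=knight, C=knave, D=knight, E=knave, F=knave.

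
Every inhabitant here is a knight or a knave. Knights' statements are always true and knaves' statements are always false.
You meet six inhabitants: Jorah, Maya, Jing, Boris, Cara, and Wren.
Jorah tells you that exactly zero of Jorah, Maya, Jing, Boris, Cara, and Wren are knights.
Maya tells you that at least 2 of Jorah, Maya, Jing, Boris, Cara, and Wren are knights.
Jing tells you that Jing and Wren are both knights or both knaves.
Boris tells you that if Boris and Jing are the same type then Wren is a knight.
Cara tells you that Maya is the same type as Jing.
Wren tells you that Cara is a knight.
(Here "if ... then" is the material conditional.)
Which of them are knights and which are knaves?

Jorah is a knave, Maya is a knight, Jing is a knight, Boris is a knight, Cara is a knight, and Wren is a knight.

Jorah is a knave, so "exactly zero of Jorah, Maya, Jing, Boris, Cara, and Wren are knights" must be false — and it is.
Maya (knight): "at least 2 of Jorah, Maya, Jing, Boris, Cara, and Wren are knights" — true. ✓
Jing is a knight; "Jing and Wren are both knights or both knaves" is true, as required.
Boris is a knight; "if Boris and Jing are the same type then Wren is a knight" is true, as required.
Cara is a knight, so "Maya is the same type as Jing" must be true — and it is.
Wren (knight): "Cara is a knight" — true. ✓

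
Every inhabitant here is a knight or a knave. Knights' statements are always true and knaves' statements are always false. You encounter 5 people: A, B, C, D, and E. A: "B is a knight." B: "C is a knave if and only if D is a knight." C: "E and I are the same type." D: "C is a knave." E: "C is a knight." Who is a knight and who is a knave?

Knights: A, B, C, and E. Knaves: D.

Suppose A is a knave. Then A's statement "B is a knight" would have to be false. Checking the 16 ways to assign the others, none is consistent with every speaker.
(For instance, with B=knight, C=knight, D=knave, E=knight, A's claim "B is a knight" comes out true where it would need to be false.)
So A must be a knight, making "B is a knight" true. Taking A=knight, B=knight, C=knight, D=knave, E=knight, each remaining statement checks out:
  B (knight): "C is a knave if and only if D is a knight" — true. ✓
  C (knight): "E and I are the same type" — true. ✓
  D (knave): "C is a knave" — false. ✓
  E (knight): "C is a knight" — true. ✓
This is the unique consistent assignment.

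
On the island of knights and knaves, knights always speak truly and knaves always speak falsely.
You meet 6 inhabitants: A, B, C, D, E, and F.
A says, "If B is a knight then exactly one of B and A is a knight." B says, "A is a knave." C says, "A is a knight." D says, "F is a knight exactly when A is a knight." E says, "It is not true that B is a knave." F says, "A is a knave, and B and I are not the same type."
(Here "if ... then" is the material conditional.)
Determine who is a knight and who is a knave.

Knights: A and C. Knaves: B, D, E, and F.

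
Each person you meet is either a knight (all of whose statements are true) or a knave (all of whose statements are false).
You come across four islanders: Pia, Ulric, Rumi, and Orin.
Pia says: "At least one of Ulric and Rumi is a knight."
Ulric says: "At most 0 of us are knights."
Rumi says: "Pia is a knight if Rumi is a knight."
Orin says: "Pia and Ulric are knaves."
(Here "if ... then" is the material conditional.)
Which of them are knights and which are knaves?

Suppose Pia is a knave. Then Pia's statement "at least one of Ulric and Rumi is a knight" would have to be false. Checking the 8 ways to assign the others, none is consistent with every speaker.
(For instance, with Ulric=knave, Rumi=knight, Orin=knave, Pia's claim "at least one of Ulric and Rumi is a knight" comes out true where it would need to be false.)
So Pia must be a knight, making "at least one of Ulric and Rumi is a knight" true. Taking Pia=knight, Ulric=knave, Rumi=knight, Orin=knave, each remaining statement checks out:
  Ulric (knave): "at most 0 of us are knights" — false. ✓
  Rumi (knight): "Pia is a knight if Rumi is a knight" — true. ✓
  Orin (knave): "Pia and Ulric are knaves" — false. ✓
This is the unique consistent assignment.

Knights: Pia and Rumi. Knaves: Ulric and Orin.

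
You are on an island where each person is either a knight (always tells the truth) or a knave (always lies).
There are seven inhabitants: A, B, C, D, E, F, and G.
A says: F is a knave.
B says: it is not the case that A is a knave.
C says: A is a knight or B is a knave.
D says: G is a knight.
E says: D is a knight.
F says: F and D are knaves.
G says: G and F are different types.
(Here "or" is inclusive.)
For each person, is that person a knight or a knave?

A is a knight, and the claim "F is a knave" is indeed True.
B is a knight; "it is not the case that A is a knave" is True, as required.
C (knight): "A is a knight or B is a knave" — True. ✓
D is a knight; "G is a knight" is True, as required.
E (knight): "D is a knight" — True. ✓
F is a knave; "F and D are knaves" is False, as required.
G is a knight, and the claim "G and F are different types" is indeed True.

A is a knight, B is a knight, C is a knight, D is a knight, E is a knight, F is a knave, and G is a knight.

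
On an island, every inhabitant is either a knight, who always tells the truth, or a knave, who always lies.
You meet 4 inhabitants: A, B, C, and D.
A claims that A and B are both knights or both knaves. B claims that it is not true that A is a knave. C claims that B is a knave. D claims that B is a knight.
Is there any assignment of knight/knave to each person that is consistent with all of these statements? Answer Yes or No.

One consistent assignment: A=knight, B=knight, C=knave, D=knight.

Yes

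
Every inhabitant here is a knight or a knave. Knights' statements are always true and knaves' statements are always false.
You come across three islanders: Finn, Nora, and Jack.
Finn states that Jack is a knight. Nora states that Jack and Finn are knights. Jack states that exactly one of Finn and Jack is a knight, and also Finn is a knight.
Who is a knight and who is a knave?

Suppose Finn is a knight. Then Finn's statement "Jack is a knight" would have to be true. Checking the 4 ways to assign the others, none is consistent with every speaker.
(For instance, with Nora=knave, Jack=knave, Finn's claim "Jack is a knight" comes out false where it would need to be true.)
So Finn must be a knave, making "Jack is a knight" false. Taking Finn=knave, Nora=knave, Jack=knave, each remaining statement checks out:
  Nora (knave): "Jack and Finn are knights" — false. ✓
  Jack (knave): "exactly one of Finn and Jack is a knight, and also Finn is a knight" — false. ✓
This is the unique consistent assignment.

Finn is a knave, Nora is a knave, and Jack is a knave.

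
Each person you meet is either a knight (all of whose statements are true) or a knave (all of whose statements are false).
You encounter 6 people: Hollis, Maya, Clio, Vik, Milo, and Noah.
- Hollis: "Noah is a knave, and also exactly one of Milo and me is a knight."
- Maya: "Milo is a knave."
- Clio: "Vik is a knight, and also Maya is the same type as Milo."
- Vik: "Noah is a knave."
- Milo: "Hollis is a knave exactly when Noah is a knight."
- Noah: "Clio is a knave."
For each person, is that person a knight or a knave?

Hollis is a knave, Maya is a knave, Clio is a knave, Vik is a knave, Milo is a knight, and Noah is a knight.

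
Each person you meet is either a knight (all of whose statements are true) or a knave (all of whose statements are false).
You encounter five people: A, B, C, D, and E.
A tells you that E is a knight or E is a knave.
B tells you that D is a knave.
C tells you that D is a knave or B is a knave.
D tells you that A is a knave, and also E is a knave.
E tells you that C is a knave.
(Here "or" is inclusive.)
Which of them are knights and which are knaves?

A is a knight, B is a knight, C is a knight, D is a knave, and E is a knave.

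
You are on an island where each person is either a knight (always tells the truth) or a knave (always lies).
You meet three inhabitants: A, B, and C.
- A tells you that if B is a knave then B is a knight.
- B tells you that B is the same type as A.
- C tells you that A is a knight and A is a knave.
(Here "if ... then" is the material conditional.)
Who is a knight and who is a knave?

A is a knight, B is a knight, and C is a knave.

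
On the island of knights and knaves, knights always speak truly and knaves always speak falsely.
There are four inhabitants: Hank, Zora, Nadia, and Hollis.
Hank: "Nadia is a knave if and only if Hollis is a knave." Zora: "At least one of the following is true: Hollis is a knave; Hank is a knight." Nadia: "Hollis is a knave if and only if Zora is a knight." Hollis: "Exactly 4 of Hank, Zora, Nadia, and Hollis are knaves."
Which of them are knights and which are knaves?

Hank (knave): "Nadia is a knave if and only if Hollis is a knave" — False. ✓
Since Zora is a knight, "at least one of the following is true: Hollis is a knave; Hank is a knight" needs to be True, which holds.
Nadia is a knight, and the claim "Hollis is a knave if and only if Zora is a knight" is indeed True.
As a knave, Hollis's statement "exactly 4 of Hank, Zora, Nadia, and Hollis are knaves" should be False; it is.

Hank is a knave, Zora is a knight, Nadia is a knight, and Hollis is a knave.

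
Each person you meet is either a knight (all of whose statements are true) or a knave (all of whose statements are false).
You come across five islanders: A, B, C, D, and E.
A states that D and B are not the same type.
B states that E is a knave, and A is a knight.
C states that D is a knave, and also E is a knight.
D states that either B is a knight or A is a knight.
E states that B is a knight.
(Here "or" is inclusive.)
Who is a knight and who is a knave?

A is a knave, B is a knave, C is a knave, D is a knave, and E is a knave.

Suppose A is a knight. Then A's statement "D and B are not the same type" would have to be true. Checking the 16 ways to assign the others, none is consistent with every speaker.
(For instance, with B=knave, C=knave, D=knave, E=knave, A's claim "D and B are not the same type" comes out false where it would need to be true.)
So A must be a knave, making "D and B are not the same type" false. Taking A=knave, B=knave, C=knave, D=knave, E=knave, each remaining statement checks out:
  B (knave): "E is a knave, and A is a knight" — false. ✓
  C (knave): "D is a knave, and also E is a knight" — false. ✓
  D (knave): "either B is a knight or A is a knight" — false. ✓
  E (knave): "B is a knight" — false. ✓
This is the unique consistent assignment.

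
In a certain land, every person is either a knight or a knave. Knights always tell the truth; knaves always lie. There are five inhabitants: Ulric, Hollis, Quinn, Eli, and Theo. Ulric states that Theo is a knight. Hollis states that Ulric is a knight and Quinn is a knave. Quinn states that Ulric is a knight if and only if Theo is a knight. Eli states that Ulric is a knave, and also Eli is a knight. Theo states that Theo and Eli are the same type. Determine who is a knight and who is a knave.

Knights: Quinn and Eli. Knaves: Ulric, Hollis, and Theo.

Suppose Ulric is a knight. Then Ulric's statement "Theo is a knight" would have to be true. Checking the 16 ways to assign the others, none is consistent with every speaker.
(For instance, with Hollis=knave, Quinn=knight, Eli=knight, Theo=knave, Ulric's claim "Theo is a knight" comes out false where it would need to be true.)
So Ulric must be a knave, making "Theo is a knight" false. Taking Ulric=knave, Hollis=knave, Quinn=knight, Eli=knight, Theo=knave, each remaining statement checks out:
  Hollis (knave): "Ulric is a knight and Quinn is a knave" — false. ✓
  Quinn (knight): "Ulric is a knight if and only if Theo is a knight" — true. ✓
  Eli (knight): "Ulric is a knave, and also Eli is a knight" — true. ✓
  Theo (knave): "Theo and Eli are the same type" — false. ✓
This is the unique consistent assignment.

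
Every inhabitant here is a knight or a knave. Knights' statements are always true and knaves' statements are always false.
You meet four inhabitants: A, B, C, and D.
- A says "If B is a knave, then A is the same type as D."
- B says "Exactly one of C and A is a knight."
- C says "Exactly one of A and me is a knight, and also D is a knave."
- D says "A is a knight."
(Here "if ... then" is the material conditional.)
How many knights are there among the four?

The unique consistent assignment is A=knight, B=knight, C=knave, D=knight.
That has 3 knights.

3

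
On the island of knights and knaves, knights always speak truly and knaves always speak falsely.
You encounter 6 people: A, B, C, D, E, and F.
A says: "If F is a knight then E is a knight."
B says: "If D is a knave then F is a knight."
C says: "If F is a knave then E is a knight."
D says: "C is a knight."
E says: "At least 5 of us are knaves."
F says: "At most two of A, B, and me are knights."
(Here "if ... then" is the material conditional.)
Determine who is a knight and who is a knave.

As a knave, A's statement "if F is a knight then E is a knight" should be False; it is.
B is a knight; "if D is a knave then F is a knight" is true, as required.
C is a knight; "if F is a knave then E is a knight" is true, as required.
D (knight): "C is a knight" — true. ✓
E is a knave, so "at least 5 of us are knaves" must be False — and it is.
F is a knight; "at most two of A, B, and me are knights" is true, as required.

A is a knave, B is a knight, C is a knight, D is a knight, E is a knave, and F is a knight.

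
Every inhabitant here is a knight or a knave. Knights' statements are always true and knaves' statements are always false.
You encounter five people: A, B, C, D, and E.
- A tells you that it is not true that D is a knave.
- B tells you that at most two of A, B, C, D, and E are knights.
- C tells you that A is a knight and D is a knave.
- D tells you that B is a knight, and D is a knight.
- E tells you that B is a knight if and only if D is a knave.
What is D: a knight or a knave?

D is a knave.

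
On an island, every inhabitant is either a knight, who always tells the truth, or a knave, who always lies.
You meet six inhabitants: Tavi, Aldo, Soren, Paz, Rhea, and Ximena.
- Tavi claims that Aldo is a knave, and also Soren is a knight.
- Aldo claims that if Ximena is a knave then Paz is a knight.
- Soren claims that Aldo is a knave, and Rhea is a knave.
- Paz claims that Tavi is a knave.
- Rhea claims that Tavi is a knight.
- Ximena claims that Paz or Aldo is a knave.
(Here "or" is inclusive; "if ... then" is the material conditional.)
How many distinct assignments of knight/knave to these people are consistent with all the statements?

1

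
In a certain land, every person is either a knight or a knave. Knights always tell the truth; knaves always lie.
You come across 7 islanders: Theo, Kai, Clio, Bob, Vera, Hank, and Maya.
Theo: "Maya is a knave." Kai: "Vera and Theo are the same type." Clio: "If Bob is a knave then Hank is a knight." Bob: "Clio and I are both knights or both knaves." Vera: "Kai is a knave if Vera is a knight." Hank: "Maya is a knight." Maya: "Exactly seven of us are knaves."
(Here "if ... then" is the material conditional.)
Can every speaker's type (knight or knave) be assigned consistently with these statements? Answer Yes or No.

No

Checking all 128 assignments, each has at least one speaker whose statement's truth value contradicts their type.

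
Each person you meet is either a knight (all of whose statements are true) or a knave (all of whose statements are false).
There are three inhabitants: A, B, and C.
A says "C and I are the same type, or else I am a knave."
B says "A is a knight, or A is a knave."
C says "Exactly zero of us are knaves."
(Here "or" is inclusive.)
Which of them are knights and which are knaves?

A is a knight, B is a knight, and C is a knight.

A (knight): "C and I are the same type, or else I am a knave" — true. ✓
Since B is a knight, "A is a knight, or A is a knave" needs to be true, which holds.
C is a knight, so "exactly zero of us are knaves" must be true — and it is.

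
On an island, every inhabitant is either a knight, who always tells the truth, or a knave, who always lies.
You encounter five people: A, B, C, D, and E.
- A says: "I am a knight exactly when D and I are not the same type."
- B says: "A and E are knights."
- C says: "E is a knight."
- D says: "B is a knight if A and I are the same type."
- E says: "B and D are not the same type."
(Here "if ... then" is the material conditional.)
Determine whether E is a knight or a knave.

E is a knight.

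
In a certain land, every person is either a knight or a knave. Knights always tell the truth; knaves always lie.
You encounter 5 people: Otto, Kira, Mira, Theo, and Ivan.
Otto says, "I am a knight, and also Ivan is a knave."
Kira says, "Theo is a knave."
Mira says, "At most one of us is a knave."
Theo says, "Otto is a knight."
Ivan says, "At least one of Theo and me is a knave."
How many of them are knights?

2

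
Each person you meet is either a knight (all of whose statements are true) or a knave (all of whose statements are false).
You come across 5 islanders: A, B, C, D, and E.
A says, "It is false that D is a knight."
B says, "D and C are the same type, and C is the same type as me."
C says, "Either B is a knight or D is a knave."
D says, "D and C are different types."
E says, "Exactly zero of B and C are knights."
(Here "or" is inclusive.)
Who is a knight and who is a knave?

Knights: D and E. Knaves: A, B, and C.

Suppose A is a knight. Then A's statement "it is false that D is a knight" would have to be true. Checking the 16 ways to assign the others, none is consistent with every speaker.
(For instance, with B=knave, C=knave, D=knight, E=knight, A's claim "it is false that D is a knight" comes out false where it would need to be true.)
So A must be a knave, making "it is false that D is a knight" false. Taking A=knave, B=knave, C=knave, D=knight, E=knight, each remaining statement checks out:
  B (knave): "D and C are the same type, and C is the same type as me" — false. ✓
  C (knave): "either B is a knight or D is a knave" — false. ✓
  D (knight): "D and C are different types" — true. ✓
  E (knight): "exactly zero of B and C are knights" — true. ✓
This is the unique consistent assignment.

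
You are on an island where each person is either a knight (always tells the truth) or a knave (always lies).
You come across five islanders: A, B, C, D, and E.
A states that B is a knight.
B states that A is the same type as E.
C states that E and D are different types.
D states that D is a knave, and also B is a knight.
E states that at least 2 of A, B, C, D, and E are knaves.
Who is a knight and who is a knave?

A is a knave, B is a knave, C is a knight, D is a knave, and E is a knight.

A is a knave; "B is a knight" is false, as required.
B (knave): "A is the same type as E" — false. ✓
C is a knight, so "E and D are different types" must be True — and it is.
As a knave, D's statement "D is a knave, and also B is a knight" should be false; it is.
As a knight, E's statement "at least 2 of A, B, C, D, and E are knaves" should be True; it is.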